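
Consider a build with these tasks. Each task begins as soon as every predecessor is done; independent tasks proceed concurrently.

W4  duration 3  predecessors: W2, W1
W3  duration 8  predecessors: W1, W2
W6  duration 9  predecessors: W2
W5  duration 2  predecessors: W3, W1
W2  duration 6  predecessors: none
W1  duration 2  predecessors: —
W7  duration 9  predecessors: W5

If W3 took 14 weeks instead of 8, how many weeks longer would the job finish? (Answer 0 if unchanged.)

6

Critical path before the change: W2→W3→W5→W7 = 6+8+2+9 = 25 giving 25 weeks.
W3 is on the critical path; changing it to 14 makes that path 31 weeks.
The critical path is still W2→W3→W5→W7; finish is now 31 weeks.
Change in finish: 31 − 25 = +6 weeks.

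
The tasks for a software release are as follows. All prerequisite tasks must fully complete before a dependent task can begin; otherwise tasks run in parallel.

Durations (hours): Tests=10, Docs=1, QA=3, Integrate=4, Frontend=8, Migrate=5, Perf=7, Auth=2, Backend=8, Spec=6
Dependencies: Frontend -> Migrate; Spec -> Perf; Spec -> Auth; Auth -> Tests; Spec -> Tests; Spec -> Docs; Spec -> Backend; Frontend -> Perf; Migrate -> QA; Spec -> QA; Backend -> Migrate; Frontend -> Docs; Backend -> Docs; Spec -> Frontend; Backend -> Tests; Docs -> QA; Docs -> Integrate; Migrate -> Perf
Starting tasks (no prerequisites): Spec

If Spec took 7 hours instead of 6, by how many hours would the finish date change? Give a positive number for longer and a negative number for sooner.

1

As given, the longest chain is Spec→Backend→Migrate→Perf = 6+8+5+7 = 26, so the finish is 26 hours.
Spec is on the critical path; changing it to 7 makes that path 27 hours.
That remains the longest chain; total 27 hours.
Change in finish: 27 − 26 = +1 hours.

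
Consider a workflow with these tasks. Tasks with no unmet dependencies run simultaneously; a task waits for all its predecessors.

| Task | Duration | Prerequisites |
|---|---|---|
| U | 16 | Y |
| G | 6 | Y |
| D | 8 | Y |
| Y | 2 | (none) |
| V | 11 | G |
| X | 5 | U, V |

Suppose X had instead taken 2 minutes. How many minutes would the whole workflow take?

21

Baseline: Y→G→V→X = 2+6+11+5 = 24 → 24 minutes.
Since X is critical, the -3 change carries straight to that chain (now 21 minutes).
The critical path is still Y→G→V→X; finish is now 21 minutes.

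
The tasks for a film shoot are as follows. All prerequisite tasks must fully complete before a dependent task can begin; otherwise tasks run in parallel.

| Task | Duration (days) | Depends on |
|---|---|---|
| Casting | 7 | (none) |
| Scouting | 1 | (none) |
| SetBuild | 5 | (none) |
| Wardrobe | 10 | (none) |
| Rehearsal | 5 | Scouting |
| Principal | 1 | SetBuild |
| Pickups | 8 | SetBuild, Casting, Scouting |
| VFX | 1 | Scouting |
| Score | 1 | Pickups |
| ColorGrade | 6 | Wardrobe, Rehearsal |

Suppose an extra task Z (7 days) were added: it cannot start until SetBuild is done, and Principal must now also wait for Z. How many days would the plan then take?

16

Originally the plan takes 16 days.
With Z inserted, Principal now waits for max(SetBuild, Z).
New critical path: Casting→Pickups→Score = 7+8+1 = 16 ⇒ 16 days.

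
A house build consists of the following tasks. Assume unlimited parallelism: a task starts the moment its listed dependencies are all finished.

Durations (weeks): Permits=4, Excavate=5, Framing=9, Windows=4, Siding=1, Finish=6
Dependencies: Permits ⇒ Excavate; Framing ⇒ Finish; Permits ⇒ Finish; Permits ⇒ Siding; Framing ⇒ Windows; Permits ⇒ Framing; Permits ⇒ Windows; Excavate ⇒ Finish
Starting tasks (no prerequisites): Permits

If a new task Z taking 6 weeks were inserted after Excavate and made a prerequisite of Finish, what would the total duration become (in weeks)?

21

Originally the schedule takes 19 weeks.
With Z inserted, Finish now waits for max(Framing, Permits, Excavate, Z).
New critical path: Permits→Excavate→Z→Finish = 4+5+6+6 = 21 ⇒ 21 weeks.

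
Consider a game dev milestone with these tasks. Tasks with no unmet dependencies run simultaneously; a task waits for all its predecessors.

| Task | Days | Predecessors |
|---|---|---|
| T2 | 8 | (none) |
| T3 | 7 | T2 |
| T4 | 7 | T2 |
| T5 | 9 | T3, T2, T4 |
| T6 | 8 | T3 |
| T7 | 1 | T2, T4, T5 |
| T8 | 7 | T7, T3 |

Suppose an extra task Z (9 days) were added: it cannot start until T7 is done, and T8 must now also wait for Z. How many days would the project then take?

41

Originally the project takes 32 days.
With Z inserted, T8 now waits for max(T7, T3, Z).
New critical path: T2→T3→T5→T7→Z→T8 = 8+7+9+1+9+7 = 41 ⇒ 41 days.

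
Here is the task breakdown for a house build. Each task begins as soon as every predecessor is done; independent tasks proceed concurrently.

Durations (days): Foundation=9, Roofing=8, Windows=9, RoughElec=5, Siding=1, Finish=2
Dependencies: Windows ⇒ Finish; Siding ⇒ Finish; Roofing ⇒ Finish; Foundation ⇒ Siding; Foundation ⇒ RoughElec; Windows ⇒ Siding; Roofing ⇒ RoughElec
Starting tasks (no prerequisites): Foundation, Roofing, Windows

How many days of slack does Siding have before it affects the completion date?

Critical path: Foundation→RoughElec = 9+5 = 14, so the finish is 14 days.
The longest chain containing Siding totals 12 days.
So Siding can slip 12 − 10 = 2 days.

2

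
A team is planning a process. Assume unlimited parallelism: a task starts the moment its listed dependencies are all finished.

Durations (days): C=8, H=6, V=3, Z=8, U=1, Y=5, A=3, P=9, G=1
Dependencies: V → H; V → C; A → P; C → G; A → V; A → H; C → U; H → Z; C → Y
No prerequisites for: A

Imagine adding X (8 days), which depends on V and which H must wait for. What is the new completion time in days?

Originally the job takes 20 days.
With X inserted, H now waits for max(V, A, X).
New critical path: A→V→X→H→Z = 3+3+8+6+8 = 28 ⇒ 28 days.

28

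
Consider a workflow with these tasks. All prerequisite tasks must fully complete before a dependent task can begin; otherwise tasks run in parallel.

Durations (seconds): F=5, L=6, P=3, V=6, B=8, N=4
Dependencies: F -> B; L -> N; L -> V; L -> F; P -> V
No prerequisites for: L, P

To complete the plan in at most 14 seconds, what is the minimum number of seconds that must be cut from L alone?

5

Current finish: 19 seconds; target: 14.
L is on every critical path, so each second cut from L cuts the finish by one (this holds down to a finish of 14).
Need 19 − 14 = 5 seconds off L → L becomes 1 second, finish becomes 14.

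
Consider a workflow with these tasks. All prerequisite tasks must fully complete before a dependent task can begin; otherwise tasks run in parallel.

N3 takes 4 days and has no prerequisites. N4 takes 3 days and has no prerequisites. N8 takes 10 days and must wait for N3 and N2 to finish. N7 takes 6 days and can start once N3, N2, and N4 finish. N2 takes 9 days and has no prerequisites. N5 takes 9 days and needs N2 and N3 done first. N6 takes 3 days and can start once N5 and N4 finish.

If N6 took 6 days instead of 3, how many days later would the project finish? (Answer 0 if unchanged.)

As given, the longest chain is N2→N5→N6 = 9+9+3 = 21, so the finish is 21 days.
N6 lies on that path, so at 6 days the path becomes 24 days.
The critical path is still N2→N5→N6; finish is now 24 days.
Change in finish: 24 − 21 = +3 days.

3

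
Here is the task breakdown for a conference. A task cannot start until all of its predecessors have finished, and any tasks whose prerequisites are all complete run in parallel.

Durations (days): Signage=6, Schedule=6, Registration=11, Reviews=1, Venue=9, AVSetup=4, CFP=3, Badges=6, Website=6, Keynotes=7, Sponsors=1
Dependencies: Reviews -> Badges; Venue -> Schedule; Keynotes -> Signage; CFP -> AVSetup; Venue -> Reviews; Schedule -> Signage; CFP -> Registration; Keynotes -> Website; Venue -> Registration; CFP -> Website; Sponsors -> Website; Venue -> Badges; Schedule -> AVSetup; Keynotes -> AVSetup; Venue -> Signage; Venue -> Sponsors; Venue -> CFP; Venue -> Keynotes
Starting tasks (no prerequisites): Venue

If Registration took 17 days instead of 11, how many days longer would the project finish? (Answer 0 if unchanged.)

Baseline: Venue→CFP→Registration = 9+3+11 = 23 → 23 days.
Registration lies on that path, so at 17 days the path becomes 29 days.
The critical path is still Venue→CFP→Registration; finish is now 29 days.
Change in finish: 29 − 23 = +6 days.

6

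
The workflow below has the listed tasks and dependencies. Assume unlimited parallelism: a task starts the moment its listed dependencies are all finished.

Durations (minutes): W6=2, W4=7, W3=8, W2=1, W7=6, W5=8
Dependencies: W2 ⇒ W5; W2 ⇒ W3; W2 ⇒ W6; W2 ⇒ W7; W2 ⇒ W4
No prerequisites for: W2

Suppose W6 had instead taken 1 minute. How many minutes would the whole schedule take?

9

As given, the longest chain is W2→W3 = 1+8 = 9, so the finish is 9 minutes.
The longest path through W6 is only 3 minutes, so W6 has float 6.
No other chain overtakes it, so the finish is 9 minutes.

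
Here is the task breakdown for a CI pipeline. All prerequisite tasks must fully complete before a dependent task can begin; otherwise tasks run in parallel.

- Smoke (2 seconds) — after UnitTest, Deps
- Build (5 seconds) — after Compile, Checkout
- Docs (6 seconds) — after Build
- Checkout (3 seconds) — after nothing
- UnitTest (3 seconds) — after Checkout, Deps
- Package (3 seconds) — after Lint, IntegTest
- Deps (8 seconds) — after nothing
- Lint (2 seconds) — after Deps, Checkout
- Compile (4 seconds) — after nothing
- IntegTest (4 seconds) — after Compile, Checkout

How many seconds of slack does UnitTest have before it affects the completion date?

The longest chain is Compile→Build→Docs = 4+5+6 = 15; overall finish 15 seconds.
The longest chain containing UnitTest totals 13 seconds.
So UnitTest can slip 13 − 11 = 2 seconds.

2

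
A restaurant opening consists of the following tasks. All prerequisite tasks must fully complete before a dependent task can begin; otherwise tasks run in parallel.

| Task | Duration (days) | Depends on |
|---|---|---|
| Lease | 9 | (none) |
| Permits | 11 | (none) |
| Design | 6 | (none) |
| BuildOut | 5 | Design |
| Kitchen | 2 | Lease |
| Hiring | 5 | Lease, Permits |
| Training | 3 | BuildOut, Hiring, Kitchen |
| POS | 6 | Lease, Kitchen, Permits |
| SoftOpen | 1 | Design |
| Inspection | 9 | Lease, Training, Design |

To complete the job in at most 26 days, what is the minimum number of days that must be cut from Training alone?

2

Current finish: 28 days; target: 26.
Training is on every critical path, so each day cut from Training cuts the finish by one (this holds down to a finish of 26).
Need 28 − 26 = 2 days off Training → Training becomes 1 day, finish becomes 26.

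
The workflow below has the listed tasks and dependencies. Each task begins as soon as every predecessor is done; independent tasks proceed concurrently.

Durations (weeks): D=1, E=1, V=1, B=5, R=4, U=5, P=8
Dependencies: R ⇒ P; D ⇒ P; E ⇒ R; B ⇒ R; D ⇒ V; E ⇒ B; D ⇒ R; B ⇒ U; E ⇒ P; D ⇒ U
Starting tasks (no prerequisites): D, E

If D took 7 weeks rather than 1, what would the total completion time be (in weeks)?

19

As given, the longest chain is E→B→R→P = 1+5+4+8 = 18, so the finish is 18 weeks.
D has 5 weeks of float (longest path through it is 13).
The binding chain switches to D→R→P = 7+4+8 = 19; finish 19 weeks.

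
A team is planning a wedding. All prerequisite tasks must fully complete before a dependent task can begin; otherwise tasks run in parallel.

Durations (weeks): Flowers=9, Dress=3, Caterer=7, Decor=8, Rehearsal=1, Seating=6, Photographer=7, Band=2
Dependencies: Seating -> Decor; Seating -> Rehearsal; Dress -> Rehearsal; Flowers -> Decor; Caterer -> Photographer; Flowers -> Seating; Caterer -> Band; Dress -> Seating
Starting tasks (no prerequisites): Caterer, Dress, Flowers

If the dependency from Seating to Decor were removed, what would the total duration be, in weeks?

With the dependency in place, Flowers→Seating→Decor = 9+6+8 = 23 sets the finish at 23 weeks.
Without Seating→Decor, Decor's earliest start moves from 15 to 9.
After: Flowers→Decor = 9+8 = 17 → 17 weeks.

17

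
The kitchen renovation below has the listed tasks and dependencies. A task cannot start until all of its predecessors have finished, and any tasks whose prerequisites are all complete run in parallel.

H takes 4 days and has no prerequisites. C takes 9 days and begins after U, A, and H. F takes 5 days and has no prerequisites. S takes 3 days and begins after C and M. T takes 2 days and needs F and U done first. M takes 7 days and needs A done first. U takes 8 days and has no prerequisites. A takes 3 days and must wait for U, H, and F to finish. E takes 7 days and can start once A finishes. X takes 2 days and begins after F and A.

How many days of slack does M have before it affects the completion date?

U→A→C→S = 8+3+9+3 = 23 sets the makespan at 23 days.
Longest path through M: 21 days (earliest finish 18, latest finish 20).
So M can slip 20 − 18 = 2 days.

2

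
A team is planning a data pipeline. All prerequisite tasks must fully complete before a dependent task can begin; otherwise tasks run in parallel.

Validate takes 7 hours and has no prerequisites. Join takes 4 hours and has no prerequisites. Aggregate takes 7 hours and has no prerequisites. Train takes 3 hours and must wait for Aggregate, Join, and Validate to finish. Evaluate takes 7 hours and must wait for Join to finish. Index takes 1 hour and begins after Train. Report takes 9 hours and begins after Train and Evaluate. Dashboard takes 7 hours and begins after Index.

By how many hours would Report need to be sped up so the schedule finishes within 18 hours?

Current finish: 20 hours; target: 18.
Report is on every critical path, so each hour cut from Report cuts the finish by one (this holds down to a finish of 18).
Need 20 − 18 = 2 hours off Report → Report becomes 7 hours, finish becomes 18.

2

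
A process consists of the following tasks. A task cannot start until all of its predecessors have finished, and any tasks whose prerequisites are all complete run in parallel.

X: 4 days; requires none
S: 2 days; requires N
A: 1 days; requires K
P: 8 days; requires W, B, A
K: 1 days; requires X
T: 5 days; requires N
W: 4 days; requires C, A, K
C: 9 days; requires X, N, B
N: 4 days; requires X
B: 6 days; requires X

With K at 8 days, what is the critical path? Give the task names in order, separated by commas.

Baseline: X→B→C→W→P = 4+6+9+4+8 = 31 → 31 days.
K is off the critical path — its longest chain is 18 days, giving 13 of slack.
No other chain overtakes it, so the finish is 31 days.

X, B, C, W, P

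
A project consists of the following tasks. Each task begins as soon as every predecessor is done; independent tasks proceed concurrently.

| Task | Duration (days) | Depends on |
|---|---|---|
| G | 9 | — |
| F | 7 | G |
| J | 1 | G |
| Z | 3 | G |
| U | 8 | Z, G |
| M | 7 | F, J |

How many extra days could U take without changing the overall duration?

The longest chain is G→F→M = 9+7+7 = 23; overall finish 23 days.
The longest chain containing U totals 20 days.
Slack of U = 15 − 12 = 3 days.

3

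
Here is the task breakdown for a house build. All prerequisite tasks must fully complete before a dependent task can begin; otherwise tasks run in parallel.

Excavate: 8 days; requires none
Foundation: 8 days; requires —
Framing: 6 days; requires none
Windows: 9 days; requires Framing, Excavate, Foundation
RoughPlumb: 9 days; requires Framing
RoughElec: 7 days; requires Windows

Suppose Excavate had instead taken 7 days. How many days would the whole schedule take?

24

The binding path is Excavate→Windows→RoughElec = 8+9+7 = 24; finish at 24 days.
Excavate is on the critical path; changing it to 7 makes that path 23 days.
New critical path: Foundation→Windows→RoughElec = 8+9+7 = 24 ⇒ 24 days.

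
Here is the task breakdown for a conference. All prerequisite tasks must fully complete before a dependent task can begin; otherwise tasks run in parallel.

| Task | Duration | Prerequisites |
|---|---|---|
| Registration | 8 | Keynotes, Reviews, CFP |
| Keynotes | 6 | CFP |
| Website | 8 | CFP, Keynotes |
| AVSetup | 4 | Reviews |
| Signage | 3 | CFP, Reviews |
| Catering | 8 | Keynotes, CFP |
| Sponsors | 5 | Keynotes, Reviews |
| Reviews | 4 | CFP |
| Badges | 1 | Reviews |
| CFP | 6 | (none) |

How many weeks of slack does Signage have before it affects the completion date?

7

Critical path: CFP→Keynotes→Website = 6+6+8 = 20, so the finish is 20 weeks.
The longest chain containing Signage totals 13 weeks.
Slack of Signage = 17 − 10 = 7 weeks.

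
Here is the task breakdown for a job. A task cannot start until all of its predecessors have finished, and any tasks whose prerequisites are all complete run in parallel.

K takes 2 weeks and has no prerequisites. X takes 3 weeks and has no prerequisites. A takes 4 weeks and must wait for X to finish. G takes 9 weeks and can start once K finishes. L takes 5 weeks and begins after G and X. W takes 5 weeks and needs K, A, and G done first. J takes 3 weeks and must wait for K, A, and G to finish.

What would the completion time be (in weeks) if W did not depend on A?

16

With the dependency in place, K→G→L = 2+9+5 = 16 sets the finish at 16 weeks.
Dropping A→W doesn't change W's earliest start (11); another predecessor still binds.
The longest chain is now K→G→L = 2+9+5 = 16, so the plan takes 16 weeks.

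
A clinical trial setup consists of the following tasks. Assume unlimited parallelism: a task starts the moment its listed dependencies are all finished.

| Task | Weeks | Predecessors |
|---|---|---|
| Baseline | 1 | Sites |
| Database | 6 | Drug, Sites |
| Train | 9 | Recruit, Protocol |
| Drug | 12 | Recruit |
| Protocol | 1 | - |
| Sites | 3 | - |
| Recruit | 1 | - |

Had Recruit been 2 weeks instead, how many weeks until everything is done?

The binding path is Recruit→Drug→Database = 1+12+6 = 19; finish at 19 weeks.
Recruit lies on that path, so at 2 weeks the path becomes 20 weeks.
No other chain overtakes it, so the finish is 20 weeks.

20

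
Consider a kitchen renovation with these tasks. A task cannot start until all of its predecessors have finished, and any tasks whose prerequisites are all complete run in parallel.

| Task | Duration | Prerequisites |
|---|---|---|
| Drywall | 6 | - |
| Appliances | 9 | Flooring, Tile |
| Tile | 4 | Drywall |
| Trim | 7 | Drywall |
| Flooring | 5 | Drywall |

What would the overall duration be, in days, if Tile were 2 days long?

20

Actual critical path: Drywall→Flooring→Appliances = 6+5+9 = 20 ⇒ 20 days.
Tile is off the critical path — its longest chain is 19 days, giving 1 of slack.
That remains the longest chain; total 20 days.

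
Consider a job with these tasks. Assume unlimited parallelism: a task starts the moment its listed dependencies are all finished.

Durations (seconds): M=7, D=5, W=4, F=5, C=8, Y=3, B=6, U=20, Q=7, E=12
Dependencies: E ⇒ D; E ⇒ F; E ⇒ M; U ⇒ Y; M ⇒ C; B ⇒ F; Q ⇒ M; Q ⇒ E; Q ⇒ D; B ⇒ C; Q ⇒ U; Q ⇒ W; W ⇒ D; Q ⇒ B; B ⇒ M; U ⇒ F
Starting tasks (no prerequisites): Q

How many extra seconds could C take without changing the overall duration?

0

Q→E→M→C = 7+12+7+8 = 34 sets the makespan at 34 seconds.
Longest path through C: 34 seconds (earliest finish 34, latest finish 34).
Slack of C = 26 − 26 = 0 seconds.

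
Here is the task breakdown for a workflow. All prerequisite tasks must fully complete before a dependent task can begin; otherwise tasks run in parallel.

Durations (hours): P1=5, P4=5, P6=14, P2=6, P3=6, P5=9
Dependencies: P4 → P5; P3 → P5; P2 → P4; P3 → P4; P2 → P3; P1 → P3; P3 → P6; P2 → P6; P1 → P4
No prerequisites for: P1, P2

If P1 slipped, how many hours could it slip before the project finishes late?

The longest chain is P2→P3→P4→P5 = 6+6+5+9 = 26; overall finish 26 hours.
P1 finishes as early as 5 and must finish by 6.
Float = 26 − 25 = 1.

1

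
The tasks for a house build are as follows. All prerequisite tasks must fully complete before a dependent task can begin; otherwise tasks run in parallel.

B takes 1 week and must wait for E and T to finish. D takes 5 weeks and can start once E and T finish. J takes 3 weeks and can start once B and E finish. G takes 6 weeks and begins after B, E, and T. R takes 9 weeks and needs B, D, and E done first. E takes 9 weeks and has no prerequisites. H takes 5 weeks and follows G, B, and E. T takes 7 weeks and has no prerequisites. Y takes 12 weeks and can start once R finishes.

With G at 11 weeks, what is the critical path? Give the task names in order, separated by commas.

Baseline: E→D→R→Y = 9+5+9+12 = 35 → 35 weeks.
G is off the critical path — its longest chain is 21 weeks, giving 14 of slack.
That remains the longest chain; total 35 weeks.

E, D, R, Y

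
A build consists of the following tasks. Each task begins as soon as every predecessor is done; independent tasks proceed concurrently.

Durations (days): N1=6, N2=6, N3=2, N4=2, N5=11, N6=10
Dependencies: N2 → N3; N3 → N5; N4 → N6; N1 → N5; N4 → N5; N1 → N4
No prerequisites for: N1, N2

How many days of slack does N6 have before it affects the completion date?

Critical path: N1→N4→N5 = 6+2+11 = 19, so the finish is 19 days.
The longest chain containing N6 totals 18 days.
Float = 19 − 18 = 1.

1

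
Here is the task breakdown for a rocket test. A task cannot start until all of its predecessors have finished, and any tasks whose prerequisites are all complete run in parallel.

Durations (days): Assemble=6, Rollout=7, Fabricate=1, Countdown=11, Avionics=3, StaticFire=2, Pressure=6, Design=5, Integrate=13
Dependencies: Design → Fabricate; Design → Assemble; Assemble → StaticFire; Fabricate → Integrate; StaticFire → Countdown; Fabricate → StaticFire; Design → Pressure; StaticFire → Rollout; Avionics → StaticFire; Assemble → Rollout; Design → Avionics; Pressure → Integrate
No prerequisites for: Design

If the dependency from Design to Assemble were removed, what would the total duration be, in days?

With the dependency in place, Design→Assemble→StaticFire→Countdown = 5+6+2+11 = 24 sets the finish at 24 days.
Without Design→Assemble, Assemble's earliest start moves from 5 to 0.
The longest chain is now Design→Pressure→Integrate = 5+6+13 = 24, so the plan takes 24 days.

24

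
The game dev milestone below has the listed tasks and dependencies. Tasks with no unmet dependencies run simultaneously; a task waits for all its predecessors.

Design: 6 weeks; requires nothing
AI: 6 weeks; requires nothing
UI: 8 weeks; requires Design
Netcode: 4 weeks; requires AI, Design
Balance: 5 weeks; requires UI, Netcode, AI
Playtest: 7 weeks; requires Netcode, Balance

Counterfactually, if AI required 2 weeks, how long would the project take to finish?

Actual critical path: Design→UI→Balance→Playtest = 6+8+5+7 = 26 ⇒ 26 weeks.
AI is off the critical path — its longest chain is 22 weeks, giving 4 of slack.
The critical path is still Design→UI→Balance→Playtest; finish is now 26 weeks.

26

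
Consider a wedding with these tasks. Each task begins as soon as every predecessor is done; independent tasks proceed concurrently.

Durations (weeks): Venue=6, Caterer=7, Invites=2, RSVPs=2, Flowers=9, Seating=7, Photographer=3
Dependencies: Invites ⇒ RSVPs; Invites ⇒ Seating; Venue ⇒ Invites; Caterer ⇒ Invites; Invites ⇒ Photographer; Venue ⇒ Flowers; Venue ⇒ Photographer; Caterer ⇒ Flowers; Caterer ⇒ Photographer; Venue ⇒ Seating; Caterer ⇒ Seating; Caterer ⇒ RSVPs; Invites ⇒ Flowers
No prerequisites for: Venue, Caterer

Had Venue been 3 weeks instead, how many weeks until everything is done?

18

Actual critical path: Caterer→Invites→Flowers = 7+2+9 = 18 ⇒ 18 weeks.
The longest path through Venue is only 17 weeks, so Venue has float 1.
The critical path is still Caterer→Invites→Flowers; finish is now 18 weeks.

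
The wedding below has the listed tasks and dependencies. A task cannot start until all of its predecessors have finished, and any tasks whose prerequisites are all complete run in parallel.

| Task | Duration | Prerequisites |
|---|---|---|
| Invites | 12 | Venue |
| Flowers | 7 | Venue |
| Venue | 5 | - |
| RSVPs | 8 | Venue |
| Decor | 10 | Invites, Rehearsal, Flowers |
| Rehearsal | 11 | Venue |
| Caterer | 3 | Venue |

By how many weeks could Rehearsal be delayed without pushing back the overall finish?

Venue→Invites→Decor = 5+12+10 = 27 sets the makespan at 27 weeks.
Rehearsal finishes as early as 16 and must finish by 17.
Float = 27 − 26 = 1.

1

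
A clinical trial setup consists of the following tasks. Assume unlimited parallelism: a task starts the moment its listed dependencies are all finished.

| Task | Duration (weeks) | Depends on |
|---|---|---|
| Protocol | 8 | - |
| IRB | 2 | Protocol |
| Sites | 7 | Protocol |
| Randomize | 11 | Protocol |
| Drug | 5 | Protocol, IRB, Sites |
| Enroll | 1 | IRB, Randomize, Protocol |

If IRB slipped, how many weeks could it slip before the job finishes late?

5

Protocol→Sites→Drug = 8+7+5 = 20 sets the makespan at 20 weeks.
The longest chain containing IRB totals 15 weeks.
Float = 20 − 15 = 5.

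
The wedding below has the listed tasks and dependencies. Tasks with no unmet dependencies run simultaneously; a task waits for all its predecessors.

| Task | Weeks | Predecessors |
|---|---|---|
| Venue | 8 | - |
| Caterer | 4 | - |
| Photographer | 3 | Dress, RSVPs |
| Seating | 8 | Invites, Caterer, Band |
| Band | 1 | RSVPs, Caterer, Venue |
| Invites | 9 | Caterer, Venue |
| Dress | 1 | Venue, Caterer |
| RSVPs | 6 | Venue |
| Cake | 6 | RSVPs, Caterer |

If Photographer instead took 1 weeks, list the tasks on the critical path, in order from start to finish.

Venue, Invites, Seating

Baseline: Venue→Invites→Seating = 8+9+8 = 25 → 25 weeks.
Photographer is off the critical path — its longest chain is 17 weeks, giving 8 of slack.
The critical path is still Venue→Invites→Seating; finish is now 25 weeks.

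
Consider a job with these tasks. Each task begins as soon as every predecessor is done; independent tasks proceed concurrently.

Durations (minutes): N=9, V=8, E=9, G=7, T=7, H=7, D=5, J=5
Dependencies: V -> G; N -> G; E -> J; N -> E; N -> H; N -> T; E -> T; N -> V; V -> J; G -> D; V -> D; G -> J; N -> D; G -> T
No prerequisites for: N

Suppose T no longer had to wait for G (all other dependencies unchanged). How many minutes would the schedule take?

29

Before: longest chain N→V→G→T = 9+8+7+7 = 31, finish 31.
Without G→T, T's earliest start moves from 24 to 18.
New critical path: N→V→G→D = 9+8+7+5 = 29 ⇒ 29 minutes.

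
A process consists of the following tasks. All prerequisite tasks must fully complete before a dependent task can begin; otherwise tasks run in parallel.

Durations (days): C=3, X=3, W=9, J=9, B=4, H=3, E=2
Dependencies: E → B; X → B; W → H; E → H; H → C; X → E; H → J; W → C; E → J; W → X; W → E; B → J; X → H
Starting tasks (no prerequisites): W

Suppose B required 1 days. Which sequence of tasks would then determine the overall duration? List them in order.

W, X, E, H, J

Baseline: W→X→E→B→J = 9+3+2+4+9 = 27 → 27 days.
B is on the critical path; changing it to 1 makes that path 24 days.
New critical path: W→X→E→H→J = 9+3+2+3+9 = 26 ⇒ 26 days.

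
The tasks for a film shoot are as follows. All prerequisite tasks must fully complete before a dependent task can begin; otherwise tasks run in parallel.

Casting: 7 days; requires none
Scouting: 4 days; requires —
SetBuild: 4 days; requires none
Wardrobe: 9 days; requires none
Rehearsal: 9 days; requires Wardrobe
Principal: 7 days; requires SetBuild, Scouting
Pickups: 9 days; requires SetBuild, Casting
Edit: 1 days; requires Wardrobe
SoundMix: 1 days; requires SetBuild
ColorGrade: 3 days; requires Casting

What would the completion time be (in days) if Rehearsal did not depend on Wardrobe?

Before: longest chain Wardrobe→Rehearsal = 9+9 = 18, finish 18.
Without Wardrobe→Rehearsal, Rehearsal's earliest start moves from 9 to 0.
After: Casting→Pickups = 7+9 = 16 → 16 days.

16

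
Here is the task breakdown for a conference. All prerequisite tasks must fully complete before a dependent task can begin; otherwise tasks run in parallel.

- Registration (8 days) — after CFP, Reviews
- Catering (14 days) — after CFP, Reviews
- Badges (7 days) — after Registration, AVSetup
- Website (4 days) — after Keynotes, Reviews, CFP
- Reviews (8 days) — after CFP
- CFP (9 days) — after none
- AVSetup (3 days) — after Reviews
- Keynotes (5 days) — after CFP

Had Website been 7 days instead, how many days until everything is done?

32

Actual critical path: CFP→Reviews→Registration→Badges = 9+8+8+7 = 32 ⇒ 32 days.
Website is off the critical path — its longest chain is 21 days, giving 11 of slack.
That remains the longest chain; total 32 days.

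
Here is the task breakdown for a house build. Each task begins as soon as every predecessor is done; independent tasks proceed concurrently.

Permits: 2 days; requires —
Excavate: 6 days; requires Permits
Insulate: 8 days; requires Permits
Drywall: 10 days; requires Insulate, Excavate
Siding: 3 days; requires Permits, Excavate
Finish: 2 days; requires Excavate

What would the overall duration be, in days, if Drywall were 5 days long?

15

Baseline: Permits→Insulate→Drywall = 2+8+10 = 20 → 20 days.
Since Drywall is critical, the -5 change carries straight to that chain (now 15 days).
The critical path is still Permits→Insulate→Drywall; finish is now 15 days.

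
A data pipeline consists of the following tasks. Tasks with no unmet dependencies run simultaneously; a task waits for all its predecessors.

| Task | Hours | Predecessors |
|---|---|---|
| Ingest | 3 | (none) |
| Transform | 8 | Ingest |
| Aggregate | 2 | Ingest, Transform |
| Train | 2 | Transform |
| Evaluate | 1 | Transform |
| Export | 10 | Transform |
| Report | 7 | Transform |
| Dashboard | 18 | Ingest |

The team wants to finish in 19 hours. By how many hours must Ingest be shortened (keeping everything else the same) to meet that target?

Current finish: 21 hours; target: 19.
Ingest is on every critical path, so each hour cut from Ingest cuts the finish by one (this holds down to a finish of 19).
Need 21 − 19 = 2 hours off Ingest → Ingest becomes 1 hour, finish becomes 19.

2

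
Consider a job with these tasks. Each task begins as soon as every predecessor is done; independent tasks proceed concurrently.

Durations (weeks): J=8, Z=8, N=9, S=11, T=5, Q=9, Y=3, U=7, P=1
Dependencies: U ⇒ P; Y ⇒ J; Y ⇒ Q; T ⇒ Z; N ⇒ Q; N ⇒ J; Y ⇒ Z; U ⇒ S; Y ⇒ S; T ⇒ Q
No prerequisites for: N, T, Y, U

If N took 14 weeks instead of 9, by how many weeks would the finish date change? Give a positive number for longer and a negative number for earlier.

5

Actual critical path: N→Q = 9+9 = 18 ⇒ 18 weeks.
Since N is critical, the +5 change carries straight to that chain (now 23 weeks).
The critical path is still N→Q; finish is now 23 weeks.
Change in finish: 23 − 18 = +5 weeks.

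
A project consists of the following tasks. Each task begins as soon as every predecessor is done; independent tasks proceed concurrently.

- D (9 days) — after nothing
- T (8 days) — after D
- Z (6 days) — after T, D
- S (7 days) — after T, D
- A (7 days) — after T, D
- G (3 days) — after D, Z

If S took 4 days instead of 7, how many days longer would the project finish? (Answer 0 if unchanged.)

Critical path before the change: D→T→Z→G = 9+8+6+3 = 26 giving 26 days.
The longest path through S is only 24 days, so S has float 2.
The critical path is still D→T→Z→G; finish is now 26 days.
Change in finish: 26 − 26 = +0 days.

0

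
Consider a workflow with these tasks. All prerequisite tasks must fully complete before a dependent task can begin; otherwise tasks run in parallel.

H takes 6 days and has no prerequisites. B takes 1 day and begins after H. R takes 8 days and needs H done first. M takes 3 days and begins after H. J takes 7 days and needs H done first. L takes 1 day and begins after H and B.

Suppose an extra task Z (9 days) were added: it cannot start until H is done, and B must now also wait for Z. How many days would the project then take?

17

Originally the project takes 14 days.
With Z inserted, B now waits for max(H, Z).
New critical path: H→Z→B→L = 6+9+1+1 = 17 ⇒ 17 days.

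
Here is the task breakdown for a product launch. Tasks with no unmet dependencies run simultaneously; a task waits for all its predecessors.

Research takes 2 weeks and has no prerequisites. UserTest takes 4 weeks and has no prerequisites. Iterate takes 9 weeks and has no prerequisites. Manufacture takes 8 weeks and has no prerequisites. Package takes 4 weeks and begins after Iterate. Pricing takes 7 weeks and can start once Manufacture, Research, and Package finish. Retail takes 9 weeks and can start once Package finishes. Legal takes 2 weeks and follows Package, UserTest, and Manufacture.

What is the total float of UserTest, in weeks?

16

The longest chain is Iterate→Package→Retail = 9+4+9 = 22; overall finish 22 weeks.
UserTest finishes as early as 4 and must finish by 20.
Float = 22 − 6 = 16.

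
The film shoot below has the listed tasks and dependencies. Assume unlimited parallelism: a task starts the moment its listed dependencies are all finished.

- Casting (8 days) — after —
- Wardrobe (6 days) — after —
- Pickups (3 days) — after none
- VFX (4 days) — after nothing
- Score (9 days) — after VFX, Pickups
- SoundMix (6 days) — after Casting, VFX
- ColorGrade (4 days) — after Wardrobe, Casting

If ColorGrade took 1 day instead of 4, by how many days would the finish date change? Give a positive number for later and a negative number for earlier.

Critical path before the change: Casting→SoundMix = 8+6 = 14 giving 14 days.
The longest path through ColorGrade is only 12 days, so ColorGrade has float 2.
That remains the longest chain; total 14 days.
Change in finish: 14 − 14 = +0 days.

0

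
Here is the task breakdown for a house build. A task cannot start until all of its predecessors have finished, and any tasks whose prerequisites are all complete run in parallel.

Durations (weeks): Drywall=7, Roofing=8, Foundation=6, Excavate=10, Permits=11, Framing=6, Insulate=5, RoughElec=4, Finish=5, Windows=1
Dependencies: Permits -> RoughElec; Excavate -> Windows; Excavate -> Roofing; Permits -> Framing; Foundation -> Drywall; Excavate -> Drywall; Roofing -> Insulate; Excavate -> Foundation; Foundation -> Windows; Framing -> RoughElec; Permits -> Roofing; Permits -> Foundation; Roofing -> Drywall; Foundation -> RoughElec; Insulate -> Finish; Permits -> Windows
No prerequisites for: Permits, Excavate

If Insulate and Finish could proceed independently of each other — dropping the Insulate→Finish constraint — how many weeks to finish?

Before: longest chain Permits→Roofing→Insulate→Finish = 11+8+5+5 = 29, finish 29.
Without Insulate→Finish, Finish's earliest start moves from 24 to 0.
After: Permits→Roofing→Drywall = 11+8+7 = 26 → 26 weeks.

26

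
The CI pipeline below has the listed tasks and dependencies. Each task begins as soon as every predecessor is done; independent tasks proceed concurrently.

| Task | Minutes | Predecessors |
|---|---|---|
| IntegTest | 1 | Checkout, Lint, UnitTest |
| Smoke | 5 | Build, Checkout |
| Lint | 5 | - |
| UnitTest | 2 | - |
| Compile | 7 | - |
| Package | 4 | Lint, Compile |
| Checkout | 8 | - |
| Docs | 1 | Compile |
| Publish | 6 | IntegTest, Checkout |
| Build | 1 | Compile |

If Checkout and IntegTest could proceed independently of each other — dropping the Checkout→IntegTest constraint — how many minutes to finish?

14

With the dependency in place, Checkout→IntegTest→Publish = 8+1+6 = 15 sets the finish at 15 minutes.
Without Checkout→IntegTest, IntegTest's earliest start moves from 8 to 5.
The longest chain is now Checkout→Publish = 8+6 = 14, so the schedule takes 14 minutes.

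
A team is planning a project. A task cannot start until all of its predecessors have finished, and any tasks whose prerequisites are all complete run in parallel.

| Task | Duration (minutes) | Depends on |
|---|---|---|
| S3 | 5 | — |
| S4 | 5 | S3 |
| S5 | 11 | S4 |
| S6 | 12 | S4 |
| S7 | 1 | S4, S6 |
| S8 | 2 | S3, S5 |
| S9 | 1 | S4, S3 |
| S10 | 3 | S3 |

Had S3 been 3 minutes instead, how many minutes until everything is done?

Critical path before the change: S3→S4→S5→S8 = 5+5+11+2 = 23 giving 23 minutes.
Since S3 is critical, the -2 change carries straight to that chain (now 21 minutes).
No other chain overtakes it, so the finish is 21 minutes.

21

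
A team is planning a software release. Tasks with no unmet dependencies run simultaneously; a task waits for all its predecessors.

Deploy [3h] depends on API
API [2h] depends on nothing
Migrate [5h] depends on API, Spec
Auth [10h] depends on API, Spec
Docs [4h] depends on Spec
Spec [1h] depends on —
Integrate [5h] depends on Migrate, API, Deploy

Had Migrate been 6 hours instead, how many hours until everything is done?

13

As given, the longest chain is API→Migrate→Integrate = 2+5+5 = 12, so the finish is 12 hours.
Migrate lies on that path, so at 6 hours the path becomes 13 hours.
No other chain overtakes it, so the finish is 13 hours.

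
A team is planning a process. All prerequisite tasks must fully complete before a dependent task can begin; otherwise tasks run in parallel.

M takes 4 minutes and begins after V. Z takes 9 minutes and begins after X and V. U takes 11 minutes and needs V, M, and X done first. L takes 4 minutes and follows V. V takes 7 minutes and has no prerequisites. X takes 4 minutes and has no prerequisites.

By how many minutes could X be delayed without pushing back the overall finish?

7

The longest chain is V→M→U = 7+4+11 = 22; overall finish 22 minutes.
The longest chain containing X totals 15 minutes.
Float = 22 − 15 = 7.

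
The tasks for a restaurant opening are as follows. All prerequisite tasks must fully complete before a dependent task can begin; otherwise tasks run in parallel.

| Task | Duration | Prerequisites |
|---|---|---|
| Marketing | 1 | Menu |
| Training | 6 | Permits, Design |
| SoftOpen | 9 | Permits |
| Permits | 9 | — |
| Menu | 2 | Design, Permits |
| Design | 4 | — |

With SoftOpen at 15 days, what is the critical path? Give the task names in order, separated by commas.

Permits, SoftOpen

The binding path is Permits→SoftOpen = 9+9 = 18; finish at 18 days.
Since SoftOpen is critical, the +6 change carries straight to that chain (now 24 days).
That remains the longest chain; total 24 days.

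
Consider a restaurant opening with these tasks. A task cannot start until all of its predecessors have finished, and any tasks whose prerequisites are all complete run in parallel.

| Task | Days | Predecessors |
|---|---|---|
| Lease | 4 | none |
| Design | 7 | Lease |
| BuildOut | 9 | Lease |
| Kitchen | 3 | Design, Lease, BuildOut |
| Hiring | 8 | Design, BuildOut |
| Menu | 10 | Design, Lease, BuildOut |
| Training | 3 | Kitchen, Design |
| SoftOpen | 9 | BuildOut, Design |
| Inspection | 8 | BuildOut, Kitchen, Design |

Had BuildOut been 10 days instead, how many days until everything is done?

Actual critical path: Lease→BuildOut→Kitchen→Inspection = 4+9+3+8 = 24 ⇒ 24 days.
Since BuildOut is critical, the +1 change carries straight to that chain (now 25 days).
No other chain overtakes it, so the finish is 25 days.

25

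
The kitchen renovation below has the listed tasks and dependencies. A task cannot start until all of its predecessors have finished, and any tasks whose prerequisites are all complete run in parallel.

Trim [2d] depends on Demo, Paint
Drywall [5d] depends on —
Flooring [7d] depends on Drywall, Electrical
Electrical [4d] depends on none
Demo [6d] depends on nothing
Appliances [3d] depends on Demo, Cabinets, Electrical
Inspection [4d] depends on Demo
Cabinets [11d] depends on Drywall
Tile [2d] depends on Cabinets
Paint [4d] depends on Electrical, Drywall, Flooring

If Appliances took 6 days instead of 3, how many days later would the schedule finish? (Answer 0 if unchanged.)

The binding path is Drywall→Cabinets→Appliances = 5+11+3 = 19; finish at 19 days.
Appliances lies on that path, so at 6 days the path becomes 22 days.
No other chain overtakes it, so the finish is 22 days.
Change in finish: 22 − 19 = +3 days.

3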